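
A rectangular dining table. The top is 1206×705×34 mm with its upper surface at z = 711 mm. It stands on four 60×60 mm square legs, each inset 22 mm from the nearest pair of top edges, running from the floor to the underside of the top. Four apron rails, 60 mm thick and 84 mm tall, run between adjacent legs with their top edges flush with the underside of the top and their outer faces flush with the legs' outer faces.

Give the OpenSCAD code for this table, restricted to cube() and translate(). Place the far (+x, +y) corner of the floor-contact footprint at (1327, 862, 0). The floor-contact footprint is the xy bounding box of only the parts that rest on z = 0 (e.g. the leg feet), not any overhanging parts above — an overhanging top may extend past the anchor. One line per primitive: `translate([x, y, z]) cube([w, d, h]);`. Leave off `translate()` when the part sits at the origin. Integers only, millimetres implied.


translate([143, 179, 677]) cube([1206, 705, 34]);
translate([165, 201, 0]) cube([60, 60, 677]);
translate([1267, 201, 0]) cube([60, 60, 677]);
translate([165, 802, 0]) cube([60, 60, 677]);
translate([1267, 802, 0]) cube([60, 60, 677]);
translate([225, 201, 593]) cube([1042, 60, 84]);
translate([225, 802, 593]) cube([1042, 60, 84]);
translate([165, 261, 593]) cube([60, 541, 84]);
translate([1267, 261, 593]) cube([60, 541, 84]);


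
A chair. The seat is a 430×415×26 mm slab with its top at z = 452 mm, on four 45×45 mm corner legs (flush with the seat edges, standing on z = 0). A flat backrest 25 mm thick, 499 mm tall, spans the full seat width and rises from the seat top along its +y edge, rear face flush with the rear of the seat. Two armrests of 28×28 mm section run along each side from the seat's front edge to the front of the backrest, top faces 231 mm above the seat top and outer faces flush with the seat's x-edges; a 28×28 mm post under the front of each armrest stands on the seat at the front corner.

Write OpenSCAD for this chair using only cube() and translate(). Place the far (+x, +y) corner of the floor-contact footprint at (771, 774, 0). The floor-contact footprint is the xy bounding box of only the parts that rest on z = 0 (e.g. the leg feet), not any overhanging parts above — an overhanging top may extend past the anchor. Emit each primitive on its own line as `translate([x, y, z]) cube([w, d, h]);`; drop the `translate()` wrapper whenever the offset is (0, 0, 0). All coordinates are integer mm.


translate([341, 359, 426]) cube([430, 415, 26]);
translate([341, 359, 0]) cube([45, 45, 426]);
translate([726, 359, 0]) cube([45, 45, 426]);
translate([341, 729, 0]) cube([45, 45, 426]);
translate([726, 729, 0]) cube([45, 45, 426]);
translate([341, 749, 452]) cube([430, 25, 499]);
translate([341, 359, 655]) cube([28, 390, 28]);
translate([743, 359, 655]) cube([28, 390, 28]);
translate([341, 359, 452]) cube([28, 28, 203]);
translate([743, 359, 452]) cube([28, 28, 203]);


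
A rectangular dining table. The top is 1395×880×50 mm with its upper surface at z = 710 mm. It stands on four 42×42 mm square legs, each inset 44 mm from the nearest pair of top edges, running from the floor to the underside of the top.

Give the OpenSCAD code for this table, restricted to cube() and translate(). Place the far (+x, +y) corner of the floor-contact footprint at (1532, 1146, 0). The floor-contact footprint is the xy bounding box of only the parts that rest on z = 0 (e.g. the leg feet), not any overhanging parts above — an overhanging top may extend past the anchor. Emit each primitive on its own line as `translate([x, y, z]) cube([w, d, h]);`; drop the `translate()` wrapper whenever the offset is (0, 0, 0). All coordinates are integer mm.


// leg_h = 710 - 50 = 660
translate([181, 310, 660]) cube([1395, 880, 50]);
translate([225, 354, 0]) cube([42, 42, 660]);
translate([1490, 354, 0]) cube([42, 42, 660]);
translate([225, 1104, 0]) cube([42, 42, 660]);
translate([1490, 1104, 0]) cube([42, 42, 660]);


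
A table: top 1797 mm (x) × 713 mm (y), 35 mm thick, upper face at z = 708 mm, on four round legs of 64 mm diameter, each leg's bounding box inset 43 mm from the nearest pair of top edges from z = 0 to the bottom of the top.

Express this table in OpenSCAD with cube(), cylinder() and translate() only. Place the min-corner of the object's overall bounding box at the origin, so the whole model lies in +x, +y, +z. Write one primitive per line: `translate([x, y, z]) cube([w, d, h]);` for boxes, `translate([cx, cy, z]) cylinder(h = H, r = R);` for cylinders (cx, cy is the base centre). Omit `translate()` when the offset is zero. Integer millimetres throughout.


translate([0, 0, 673]) cube([1797, 713, 35]);
translate([75, 75, 0]) cylinder(h = 673, r = 32);
translate([1722, 75, 0]) cylinder(h = 673, r = 32);
translate([75, 638, 0]) cylinder(h = 673, r = 32);
translate([1722, 638, 0]) cylinder(h = 673, r = 32);


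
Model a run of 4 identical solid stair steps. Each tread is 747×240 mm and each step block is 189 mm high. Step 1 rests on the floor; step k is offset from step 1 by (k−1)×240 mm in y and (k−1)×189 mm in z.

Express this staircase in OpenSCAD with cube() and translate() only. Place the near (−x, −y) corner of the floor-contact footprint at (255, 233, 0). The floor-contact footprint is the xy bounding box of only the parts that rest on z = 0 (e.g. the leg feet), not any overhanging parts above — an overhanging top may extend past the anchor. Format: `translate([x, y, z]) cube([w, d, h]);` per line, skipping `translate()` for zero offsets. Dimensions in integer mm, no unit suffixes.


translate([255, 233, 0]) cube([747, 240, 189]);
translate([255, 473, 189]) cube([747, 240, 189]);
translate([255, 713, 378]) cube([747, 240, 189]);
translate([255, 953, 567]) cube([747, 240, 189]);


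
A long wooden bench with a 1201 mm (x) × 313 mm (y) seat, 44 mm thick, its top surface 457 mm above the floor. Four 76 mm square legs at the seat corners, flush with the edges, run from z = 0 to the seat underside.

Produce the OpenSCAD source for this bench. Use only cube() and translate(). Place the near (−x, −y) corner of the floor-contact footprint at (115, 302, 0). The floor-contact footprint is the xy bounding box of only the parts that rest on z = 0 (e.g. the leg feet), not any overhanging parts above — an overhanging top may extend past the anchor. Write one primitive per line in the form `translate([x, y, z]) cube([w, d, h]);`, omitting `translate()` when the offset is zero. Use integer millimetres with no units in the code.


// leg_h = 457 − 44 = 413
translate([115, 302, 413]) cube([1201, 313, 44]);
translate([115, 302, 0]) cube([76, 76, 413]);
translate([115, 539, 0]) cube([76, 76, 413]);
translate([1240, 302, 0]) cube([76, 76, 413]);
translate([1240, 539, 0]) cube([76, 76, 413]);


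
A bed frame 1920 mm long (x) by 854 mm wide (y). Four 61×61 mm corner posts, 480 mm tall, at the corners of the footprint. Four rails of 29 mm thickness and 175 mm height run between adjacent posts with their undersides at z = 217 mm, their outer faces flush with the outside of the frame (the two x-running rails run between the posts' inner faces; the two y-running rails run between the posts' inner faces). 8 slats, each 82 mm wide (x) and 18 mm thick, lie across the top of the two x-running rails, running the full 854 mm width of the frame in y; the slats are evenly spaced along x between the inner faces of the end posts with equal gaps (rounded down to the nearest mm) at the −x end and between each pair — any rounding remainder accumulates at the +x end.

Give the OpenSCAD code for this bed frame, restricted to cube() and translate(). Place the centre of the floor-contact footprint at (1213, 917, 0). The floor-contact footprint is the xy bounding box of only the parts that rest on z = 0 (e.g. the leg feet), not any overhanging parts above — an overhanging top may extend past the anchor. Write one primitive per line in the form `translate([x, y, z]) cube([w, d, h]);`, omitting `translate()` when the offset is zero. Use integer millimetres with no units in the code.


translate([253, 490, 0]) cube([61, 61, 480]);
translate([253, 1283, 0]) cube([61, 61, 480]);
translate([2112, 490, 0]) cube([61, 61, 480]);
translate([2112, 1283, 0]) cube([61, 61, 480]);
translate([314, 490, 217]) cube([1798, 29, 175]);
translate([314, 1315, 217]) cube([1798, 29, 175]);
translate([253, 551, 217]) cube([29, 732, 175]);
translate([2144, 551, 217]) cube([29, 732, 175]);
translate([440, 490, 392]) cube([82, 854, 18]);
translate([648, 490, 392]) cube([82, 854, 18]);
translate([856, 490, 392]) cube([82, 854, 18]);
translate([1064, 490, 392]) cube([82, 854, 18]);
translate([1272, 490, 392]) cube([82, 854, 18]);
translate([1480, 490, 392]) cube([82, 854, 18]);
translate([1688, 490, 392]) cube([82, 854, 18]);
translate([1896, 490, 392]) cube([82, 854, 18]);


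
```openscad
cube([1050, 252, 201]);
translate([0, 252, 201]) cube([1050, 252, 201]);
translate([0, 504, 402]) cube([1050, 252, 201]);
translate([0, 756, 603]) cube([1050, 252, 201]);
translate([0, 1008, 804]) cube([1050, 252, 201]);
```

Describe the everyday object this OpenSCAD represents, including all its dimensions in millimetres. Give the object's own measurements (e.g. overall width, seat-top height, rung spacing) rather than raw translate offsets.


A straight staircase of 5 solid steps. Each step is 1050 mm wide (x), 252 mm deep (y, the going) and 201 mm tall (the rise). The first step rests on the floor; each subsequent step sits one going further in +y and one rise higher in +z, directly behind and above the previous step with no overlap.


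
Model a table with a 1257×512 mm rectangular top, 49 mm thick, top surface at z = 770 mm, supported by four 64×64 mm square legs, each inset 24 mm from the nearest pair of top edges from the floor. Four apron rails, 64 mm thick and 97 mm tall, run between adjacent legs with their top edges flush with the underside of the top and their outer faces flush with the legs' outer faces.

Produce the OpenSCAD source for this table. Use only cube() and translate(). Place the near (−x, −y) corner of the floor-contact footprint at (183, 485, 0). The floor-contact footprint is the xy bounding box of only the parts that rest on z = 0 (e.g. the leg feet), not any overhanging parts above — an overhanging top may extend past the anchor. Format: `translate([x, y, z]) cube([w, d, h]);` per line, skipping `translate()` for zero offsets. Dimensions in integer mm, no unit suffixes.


translate([159, 461, 721]) cube([1257, 512, 49]);
translate([183, 485, 0]) cube([64, 64, 721]);
translate([1328, 485, 0]) cube([64, 64, 721]);
translate([183, 885, 0]) cube([64, 64, 721]);
translate([1328, 885, 0]) cube([64, 64, 721]);
translate([247, 485, 624]) cube([1081, 64, 97]);
translate([247, 885, 624]) cube([1081, 64, 97]);
translate([183, 549, 624]) cube([64, 336, 97]);
translate([1328, 549, 624]) cube([64, 336, 97]);


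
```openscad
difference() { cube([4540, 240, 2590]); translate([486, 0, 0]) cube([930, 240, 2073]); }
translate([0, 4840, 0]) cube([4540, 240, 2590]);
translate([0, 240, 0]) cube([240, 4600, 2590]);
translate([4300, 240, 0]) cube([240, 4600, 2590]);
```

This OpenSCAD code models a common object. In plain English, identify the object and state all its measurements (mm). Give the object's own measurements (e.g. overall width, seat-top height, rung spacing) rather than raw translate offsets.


A single room: four walls, each 2590 mm tall and 240 mm thick, enclosing an outside footprint 4540×5080 mm (x × y), no floor or roof. The front and back walls (−y and +y sides) run the full x-width; the side walls fit between their inner faces. A door opening 930 mm wide and 2073 mm tall is cut through the front wall from the floor up, its −x edge 486 mm from the wall's −x end.


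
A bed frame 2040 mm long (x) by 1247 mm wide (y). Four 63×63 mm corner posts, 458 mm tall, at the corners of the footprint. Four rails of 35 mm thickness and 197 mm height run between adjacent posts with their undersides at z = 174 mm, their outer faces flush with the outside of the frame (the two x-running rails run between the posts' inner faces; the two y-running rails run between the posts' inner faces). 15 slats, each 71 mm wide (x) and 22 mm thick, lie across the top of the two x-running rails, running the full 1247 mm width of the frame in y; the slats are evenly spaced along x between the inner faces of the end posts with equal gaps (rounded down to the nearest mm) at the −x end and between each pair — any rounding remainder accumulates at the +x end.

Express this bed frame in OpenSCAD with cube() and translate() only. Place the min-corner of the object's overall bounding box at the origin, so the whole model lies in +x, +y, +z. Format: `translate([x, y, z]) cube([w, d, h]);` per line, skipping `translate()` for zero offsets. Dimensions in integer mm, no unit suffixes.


cube([63, 63, 458]);
translate([0, 1184, 0]) cube([63, 63, 458]);
translate([1977, 0, 0]) cube([63, 63, 458]);
translate([1977, 1184, 0]) cube([63, 63, 458]);
translate([63, 0, 174]) cube([1914, 35, 197]);
translate([63, 1212, 174]) cube([1914, 35, 197]);
translate([0, 63, 174]) cube([35, 1121, 197]);
translate([2005, 63, 174]) cube([35, 1121, 197]);
translate([116, 0, 371]) cube([71, 1247, 22]);
translate([240, 0, 371]) cube([71, 1247, 22]);
translate([364, 0, 371]) cube([71, 1247, 22]);
translate([488, 0, 371]) cube([71, 1247, 22]);
translate([612, 0, 371]) cube([71, 1247, 22]);
translate([736, 0, 371]) cube([71, 1247, 22]);
translate([860, 0, 371]) cube([71, 1247, 22]);
translate([984, 0, 371]) cube([71, 1247, 22]);
translate([1108, 0, 371]) cube([71, 1247, 22]);
translate([1232, 0, 371]) cube([71, 1247, 22]);
translate([1356, 0, 371]) cube([71, 1247, 22]);
translate([1480, 0, 371]) cube([71, 1247, 22]);
translate([1604, 0, 371]) cube([71, 1247, 22]);
translate([1728, 0, 371]) cube([71, 1247, 22]);
translate([1852, 0, 371]) cube([71, 1247, 22]);


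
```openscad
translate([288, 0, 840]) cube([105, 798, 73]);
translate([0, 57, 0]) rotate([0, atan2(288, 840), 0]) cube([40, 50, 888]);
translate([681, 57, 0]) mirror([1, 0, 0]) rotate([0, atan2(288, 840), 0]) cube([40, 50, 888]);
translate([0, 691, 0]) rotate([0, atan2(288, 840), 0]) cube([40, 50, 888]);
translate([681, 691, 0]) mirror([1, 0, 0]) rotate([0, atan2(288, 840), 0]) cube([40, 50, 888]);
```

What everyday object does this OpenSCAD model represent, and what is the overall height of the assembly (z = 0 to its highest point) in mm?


A sawhorse. The overall height is 913 mm.

A beam across two mirrored pairs of raked legs — a sawhorse. The beam's underside is at z = 840 (matching the legs' vertical rise in atan2(288, 840)) and the beam is 73 mm tall, so its top is at 840 + 73 = 913 mm. The raked legs top out at the beam's underside, so that is the highest point.


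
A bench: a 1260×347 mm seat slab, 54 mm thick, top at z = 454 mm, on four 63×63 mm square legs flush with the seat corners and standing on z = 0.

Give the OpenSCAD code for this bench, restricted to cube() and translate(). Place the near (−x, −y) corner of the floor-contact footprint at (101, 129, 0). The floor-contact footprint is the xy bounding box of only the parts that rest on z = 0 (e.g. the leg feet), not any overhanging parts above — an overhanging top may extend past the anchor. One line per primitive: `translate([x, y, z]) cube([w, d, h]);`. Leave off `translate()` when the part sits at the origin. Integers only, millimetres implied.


// leg_h = 454 − 54 = 400
translate([101, 129, 400]) cube([1260, 347, 54]);
translate([101, 129, 0]) cube([63, 63, 400]);
translate([101, 413, 0]) cube([63, 63, 400]);
translate([1298, 129, 0]) cube([63, 63, 400]);
translate([1298, 413, 0]) cube([63, 63, 400]);


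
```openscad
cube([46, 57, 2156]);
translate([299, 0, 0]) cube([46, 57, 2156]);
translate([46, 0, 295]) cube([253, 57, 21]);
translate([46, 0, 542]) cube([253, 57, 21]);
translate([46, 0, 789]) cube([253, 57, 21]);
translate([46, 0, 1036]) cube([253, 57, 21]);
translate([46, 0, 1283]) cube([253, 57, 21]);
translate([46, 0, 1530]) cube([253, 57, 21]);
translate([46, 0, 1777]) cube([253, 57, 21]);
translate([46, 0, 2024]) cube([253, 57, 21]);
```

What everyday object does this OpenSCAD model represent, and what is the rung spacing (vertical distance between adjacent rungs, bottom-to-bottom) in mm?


A ladder. The rung spacing is 247 mm.

Two tall 46×57 posts with 8 short bars between them — a ladder. Adjacent rungs sit at z = 295 and z = 542, so the spacing is 542 − 295 = 247 mm.


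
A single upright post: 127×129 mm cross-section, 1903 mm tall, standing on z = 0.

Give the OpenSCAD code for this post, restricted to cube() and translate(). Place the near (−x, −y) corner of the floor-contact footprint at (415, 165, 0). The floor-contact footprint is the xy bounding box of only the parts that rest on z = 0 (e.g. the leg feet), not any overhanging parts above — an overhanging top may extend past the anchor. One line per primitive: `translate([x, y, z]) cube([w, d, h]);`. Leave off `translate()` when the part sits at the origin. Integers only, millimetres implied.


translate([415, 165, 0]) cube([127, 129, 1903]);


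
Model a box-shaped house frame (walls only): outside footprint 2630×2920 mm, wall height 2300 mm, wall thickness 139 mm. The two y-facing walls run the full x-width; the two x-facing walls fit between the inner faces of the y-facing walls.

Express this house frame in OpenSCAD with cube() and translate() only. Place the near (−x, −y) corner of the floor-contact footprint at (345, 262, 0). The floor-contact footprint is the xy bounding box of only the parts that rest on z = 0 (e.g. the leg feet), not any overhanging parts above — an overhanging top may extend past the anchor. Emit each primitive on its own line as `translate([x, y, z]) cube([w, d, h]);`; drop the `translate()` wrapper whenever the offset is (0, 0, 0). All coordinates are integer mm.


translate([345, 262, 0]) cube([2630, 139, 2300]);
translate([345, 3043, 0]) cube([2630, 139, 2300]);
translate([345, 401, 0]) cube([139, 2642, 2300]);
translate([2836, 401, 0]) cube([139, 2642, 2300]);


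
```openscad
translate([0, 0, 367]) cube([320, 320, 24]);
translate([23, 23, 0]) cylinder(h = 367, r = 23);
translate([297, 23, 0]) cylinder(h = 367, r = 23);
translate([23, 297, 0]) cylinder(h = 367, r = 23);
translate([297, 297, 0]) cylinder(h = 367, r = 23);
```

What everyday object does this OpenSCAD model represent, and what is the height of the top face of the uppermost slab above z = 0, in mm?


A stool. The seat height is 391 mm.

A 320×320×24 slab at z = 367 on four corner cylinders — a stool. The seat top is 367 + 24 = 391 mm.


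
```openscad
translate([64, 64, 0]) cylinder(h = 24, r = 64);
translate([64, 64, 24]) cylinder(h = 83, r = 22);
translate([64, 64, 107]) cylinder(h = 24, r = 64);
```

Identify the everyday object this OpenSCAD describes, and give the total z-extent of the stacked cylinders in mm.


A spool. The overall height is 131 mm.

Three coaxial cylinders, large–small–large — a spool. Two 24 mm flanges and a 83 mm core give 24 + 83 + 24 = 131 mm.


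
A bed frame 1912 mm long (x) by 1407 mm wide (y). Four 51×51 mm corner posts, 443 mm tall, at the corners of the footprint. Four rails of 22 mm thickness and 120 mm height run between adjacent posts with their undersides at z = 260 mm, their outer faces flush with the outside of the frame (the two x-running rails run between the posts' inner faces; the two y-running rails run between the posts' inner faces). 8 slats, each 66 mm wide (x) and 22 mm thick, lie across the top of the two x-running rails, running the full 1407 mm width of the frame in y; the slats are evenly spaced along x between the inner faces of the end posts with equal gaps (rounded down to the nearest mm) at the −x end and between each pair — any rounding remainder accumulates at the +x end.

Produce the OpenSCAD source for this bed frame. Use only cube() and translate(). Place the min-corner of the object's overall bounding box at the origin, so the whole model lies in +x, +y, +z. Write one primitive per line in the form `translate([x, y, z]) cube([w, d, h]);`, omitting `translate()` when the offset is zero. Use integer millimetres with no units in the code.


cube([51, 51, 443]);
translate([0, 1356, 0]) cube([51, 51, 443]);
translate([1861, 0, 0]) cube([51, 51, 443]);
translate([1861, 1356, 0]) cube([51, 51, 443]);
translate([51, 0, 260]) cube([1810, 22, 120]);
translate([51, 1385, 260]) cube([1810, 22, 120]);
translate([0, 51, 260]) cube([22, 1305, 120]);
translate([1890, 51, 260]) cube([22, 1305, 120]);
translate([193, 0, 380]) cube([66, 1407, 22]);
translate([401, 0, 380]) cube([66, 1407, 22]);
translate([609, 0, 380]) cube([66, 1407, 22]);
translate([817, 0, 380]) cube([66, 1407, 22]);
translate([1025, 0, 380]) cube([66, 1407, 22]);
translate([1233, 0, 380]) cube([66, 1407, 22]);
translate([1441, 0, 380]) cube([66, 1407, 22]);
translate([1649, 0, 380]) cube([66, 1407, 22]);


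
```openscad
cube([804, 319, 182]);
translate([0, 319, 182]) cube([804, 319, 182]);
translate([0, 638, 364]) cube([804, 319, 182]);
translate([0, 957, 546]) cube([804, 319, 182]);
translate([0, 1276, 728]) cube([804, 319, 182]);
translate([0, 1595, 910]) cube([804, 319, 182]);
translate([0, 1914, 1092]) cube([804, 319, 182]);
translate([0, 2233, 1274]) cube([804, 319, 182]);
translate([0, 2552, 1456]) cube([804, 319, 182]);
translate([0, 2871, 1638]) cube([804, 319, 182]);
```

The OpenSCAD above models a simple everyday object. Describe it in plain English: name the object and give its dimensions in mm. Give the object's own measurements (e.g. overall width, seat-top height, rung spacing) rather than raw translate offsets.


A straight staircase of 10 solid steps. Each step is 804 mm wide (x), 319 mm deep (y, the going) and 182 mm tall (the rise). The first step rests on the floor; each subsequent step sits one going further in +y and one rise higher in +z, directly behind and above the previous step with no overlap.


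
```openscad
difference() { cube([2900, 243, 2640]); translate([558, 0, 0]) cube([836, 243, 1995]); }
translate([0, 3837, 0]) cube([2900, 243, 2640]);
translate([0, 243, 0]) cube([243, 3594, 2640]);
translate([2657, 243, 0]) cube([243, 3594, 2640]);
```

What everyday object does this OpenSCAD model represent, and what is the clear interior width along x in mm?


A single room. The interior width is 2414 mm.

Four walls enclosing a rectangle with a door in the front wall — a room. Outside width 2900 minus two 243 mm walls gives 2414 mm.


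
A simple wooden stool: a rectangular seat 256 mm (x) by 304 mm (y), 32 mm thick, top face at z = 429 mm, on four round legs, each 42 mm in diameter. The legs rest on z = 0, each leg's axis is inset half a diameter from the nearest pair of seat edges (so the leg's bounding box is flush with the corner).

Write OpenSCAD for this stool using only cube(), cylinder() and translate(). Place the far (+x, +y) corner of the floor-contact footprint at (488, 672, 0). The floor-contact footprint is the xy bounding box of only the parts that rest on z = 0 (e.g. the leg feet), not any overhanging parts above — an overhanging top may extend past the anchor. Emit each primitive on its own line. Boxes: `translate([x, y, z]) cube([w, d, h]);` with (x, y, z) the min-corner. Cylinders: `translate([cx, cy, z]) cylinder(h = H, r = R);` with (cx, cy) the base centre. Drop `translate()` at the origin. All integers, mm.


// leg_h = 429 - 32 = 397
translate([232, 368, 397]) cube([256, 304, 32]);
translate([253, 389, 0]) cylinder(h = 397, r = 21);
translate([467, 389, 0]) cylinder(h = 397, r = 21);
translate([253, 651, 0]) cylinder(h = 397, r = 21);
translate([467, 651, 0]) cylinder(h = 397, r = 21);


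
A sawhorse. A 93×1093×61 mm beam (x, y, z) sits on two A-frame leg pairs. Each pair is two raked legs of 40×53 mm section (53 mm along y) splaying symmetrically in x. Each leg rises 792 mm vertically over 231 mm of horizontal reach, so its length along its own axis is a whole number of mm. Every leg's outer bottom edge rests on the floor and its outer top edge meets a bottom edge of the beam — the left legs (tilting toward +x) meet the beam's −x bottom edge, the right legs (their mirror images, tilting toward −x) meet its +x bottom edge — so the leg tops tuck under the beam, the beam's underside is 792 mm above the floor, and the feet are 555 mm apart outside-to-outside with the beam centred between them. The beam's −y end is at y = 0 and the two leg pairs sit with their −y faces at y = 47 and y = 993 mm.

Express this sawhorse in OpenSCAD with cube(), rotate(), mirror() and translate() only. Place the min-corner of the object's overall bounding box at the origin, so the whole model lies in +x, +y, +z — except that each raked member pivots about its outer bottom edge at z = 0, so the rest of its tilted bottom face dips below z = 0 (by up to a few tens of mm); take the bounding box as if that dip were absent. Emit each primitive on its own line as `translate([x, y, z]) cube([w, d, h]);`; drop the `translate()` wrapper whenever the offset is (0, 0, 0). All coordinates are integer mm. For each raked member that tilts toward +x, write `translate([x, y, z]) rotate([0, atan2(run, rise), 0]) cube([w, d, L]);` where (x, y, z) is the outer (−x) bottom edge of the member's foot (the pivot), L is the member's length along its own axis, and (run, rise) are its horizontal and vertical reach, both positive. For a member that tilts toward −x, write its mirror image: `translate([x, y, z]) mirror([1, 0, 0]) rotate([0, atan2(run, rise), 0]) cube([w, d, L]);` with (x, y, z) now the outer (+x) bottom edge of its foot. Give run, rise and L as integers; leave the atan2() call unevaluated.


translate([231, 0, 792]) cube([93, 1093, 61]);
translate([0, 47, 0]) rotate([0, atan2(231, 792), 0]) cube([40, 53, 825]);
translate([555, 47, 0]) mirror([1, 0, 0]) rotate([0, atan2(231, 792), 0]) cube([40, 53, 825]);
translate([0, 993, 0]) rotate([0, atan2(231, 792), 0]) cube([40, 53, 825]);
translate([555, 993, 0]) mirror([1, 0, 0]) rotate([0, atan2(231, 792), 0]) cube([40, 53, 825]);


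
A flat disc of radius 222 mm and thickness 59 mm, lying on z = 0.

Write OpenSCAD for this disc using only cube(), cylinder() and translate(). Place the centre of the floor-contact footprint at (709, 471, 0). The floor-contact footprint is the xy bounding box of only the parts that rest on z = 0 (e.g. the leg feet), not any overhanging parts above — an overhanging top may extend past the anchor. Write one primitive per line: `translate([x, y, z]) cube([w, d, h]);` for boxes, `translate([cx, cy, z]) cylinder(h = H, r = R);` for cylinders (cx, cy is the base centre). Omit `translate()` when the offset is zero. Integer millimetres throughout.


translate([709, 471, 0]) cylinder(h = 59, r = 222);


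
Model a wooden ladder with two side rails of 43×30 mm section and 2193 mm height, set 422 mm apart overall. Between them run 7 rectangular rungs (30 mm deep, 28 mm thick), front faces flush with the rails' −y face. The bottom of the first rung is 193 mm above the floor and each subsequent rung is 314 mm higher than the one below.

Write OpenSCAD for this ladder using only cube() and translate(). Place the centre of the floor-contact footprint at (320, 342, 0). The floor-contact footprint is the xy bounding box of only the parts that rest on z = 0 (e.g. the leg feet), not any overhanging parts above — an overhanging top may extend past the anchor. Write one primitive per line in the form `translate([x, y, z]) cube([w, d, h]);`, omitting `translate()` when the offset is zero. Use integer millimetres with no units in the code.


translate([109, 327, 0]) cube([43, 30, 2193]);
translate([488, 327, 0]) cube([43, 30, 2193]);
translate([152, 327, 193]) cube([336, 30, 28]);
translate([152, 327, 507]) cube([336, 30, 28]);
translate([152, 327, 821]) cube([336, 30, 28]);
translate([152, 327, 1135]) cube([336, 30, 28]);
translate([152, 327, 1449]) cube([336, 30, 28]);
translate([152, 327, 1763]) cube([336, 30, 28]);
translate([152, 327, 2077]) cube([336, 30, 28]);


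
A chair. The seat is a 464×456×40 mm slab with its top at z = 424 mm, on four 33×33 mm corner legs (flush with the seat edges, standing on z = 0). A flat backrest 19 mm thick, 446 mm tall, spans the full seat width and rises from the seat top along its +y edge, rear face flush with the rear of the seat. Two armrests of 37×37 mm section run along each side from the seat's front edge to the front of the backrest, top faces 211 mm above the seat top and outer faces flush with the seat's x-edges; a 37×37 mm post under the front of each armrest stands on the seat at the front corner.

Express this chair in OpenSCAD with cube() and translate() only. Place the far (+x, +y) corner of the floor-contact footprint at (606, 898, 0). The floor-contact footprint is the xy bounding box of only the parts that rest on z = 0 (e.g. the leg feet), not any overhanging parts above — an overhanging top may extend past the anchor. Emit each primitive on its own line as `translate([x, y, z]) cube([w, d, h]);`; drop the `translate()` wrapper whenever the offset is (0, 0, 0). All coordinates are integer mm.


translate([142, 442, 384]) cube([464, 456, 40]);
translate([142, 442, 0]) cube([33, 33, 384]);
translate([573, 442, 0]) cube([33, 33, 384]);
translate([142, 865, 0]) cube([33, 33, 384]);
translate([573, 865, 0]) cube([33, 33, 384]);
translate([142, 879, 424]) cube([464, 19, 446]);
translate([142, 442, 598]) cube([37, 437, 37]);
translate([569, 442, 598]) cube([37, 437, 37]);
translate([142, 442, 424]) cube([37, 37, 174]);
translate([569, 442, 424]) cube([37, 37, 174]);


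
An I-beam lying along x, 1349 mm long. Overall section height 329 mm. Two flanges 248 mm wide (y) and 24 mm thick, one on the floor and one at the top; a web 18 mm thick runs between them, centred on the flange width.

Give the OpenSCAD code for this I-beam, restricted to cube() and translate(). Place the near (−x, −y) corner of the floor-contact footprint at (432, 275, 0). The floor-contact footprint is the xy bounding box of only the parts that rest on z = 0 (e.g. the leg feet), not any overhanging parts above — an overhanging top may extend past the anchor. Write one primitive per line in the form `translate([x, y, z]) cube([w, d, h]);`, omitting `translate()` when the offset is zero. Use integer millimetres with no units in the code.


translate([432, 275, 0]) cube([1349, 248, 24]);
translate([432, 390, 24]) cube([1349, 18, 281]);
translate([432, 275, 305]) cube([1349, 248, 24]);


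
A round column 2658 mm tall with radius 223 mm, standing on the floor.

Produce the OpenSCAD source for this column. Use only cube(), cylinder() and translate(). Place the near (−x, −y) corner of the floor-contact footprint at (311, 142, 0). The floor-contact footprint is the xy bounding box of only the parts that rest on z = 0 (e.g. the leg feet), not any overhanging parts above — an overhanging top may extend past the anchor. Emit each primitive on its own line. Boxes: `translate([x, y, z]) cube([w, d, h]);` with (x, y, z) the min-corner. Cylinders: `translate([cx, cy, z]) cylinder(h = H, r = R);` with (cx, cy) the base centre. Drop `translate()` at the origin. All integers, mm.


translate([534, 365, 0]) cylinder(h = 2658, r = 223);


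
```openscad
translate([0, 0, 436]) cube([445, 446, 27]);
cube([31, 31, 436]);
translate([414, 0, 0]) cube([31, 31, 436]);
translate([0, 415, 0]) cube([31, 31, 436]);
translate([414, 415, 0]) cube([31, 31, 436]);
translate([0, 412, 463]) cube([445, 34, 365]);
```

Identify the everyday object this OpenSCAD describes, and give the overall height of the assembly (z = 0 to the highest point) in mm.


A chair. The overall height is 828 mm.

A slab on four corner posts with a tall panel at the back — a chair. The seat slab sits at z = 436 with thickness 27, and the 365 mm backrest starts at the seat top, so the overall height is 436 + 27 + 365 = 828 mm.


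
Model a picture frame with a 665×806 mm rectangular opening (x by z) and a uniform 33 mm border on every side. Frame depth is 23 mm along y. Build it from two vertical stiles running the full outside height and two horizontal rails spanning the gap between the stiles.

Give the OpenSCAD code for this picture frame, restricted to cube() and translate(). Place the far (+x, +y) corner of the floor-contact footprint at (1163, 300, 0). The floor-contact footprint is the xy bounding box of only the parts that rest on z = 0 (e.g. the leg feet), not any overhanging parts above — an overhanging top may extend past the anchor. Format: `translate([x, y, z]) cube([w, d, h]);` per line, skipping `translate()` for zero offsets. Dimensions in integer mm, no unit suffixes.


translate([432, 277, 0]) cube([33, 23, 872]);
translate([1130, 277, 0]) cube([33, 23, 872]);
translate([465, 277, 0]) cube([665, 23, 33]);
translate([465, 277, 839]) cube([665, 23, 33]);


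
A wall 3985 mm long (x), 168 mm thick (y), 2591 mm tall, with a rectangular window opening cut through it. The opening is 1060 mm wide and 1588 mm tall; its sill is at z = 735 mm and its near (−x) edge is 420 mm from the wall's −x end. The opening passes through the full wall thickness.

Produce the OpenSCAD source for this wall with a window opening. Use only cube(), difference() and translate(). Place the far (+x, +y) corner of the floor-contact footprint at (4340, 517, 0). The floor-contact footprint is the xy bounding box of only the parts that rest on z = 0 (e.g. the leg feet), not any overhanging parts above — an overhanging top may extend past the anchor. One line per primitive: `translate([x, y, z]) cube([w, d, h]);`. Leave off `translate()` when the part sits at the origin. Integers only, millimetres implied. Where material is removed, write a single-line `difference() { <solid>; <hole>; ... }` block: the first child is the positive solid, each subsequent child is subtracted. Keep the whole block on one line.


difference() { translate([355, 349, 0]) cube([3985, 168, 2591]); translate([775, 349, 735]) cube([1060, 168, 1588]); }


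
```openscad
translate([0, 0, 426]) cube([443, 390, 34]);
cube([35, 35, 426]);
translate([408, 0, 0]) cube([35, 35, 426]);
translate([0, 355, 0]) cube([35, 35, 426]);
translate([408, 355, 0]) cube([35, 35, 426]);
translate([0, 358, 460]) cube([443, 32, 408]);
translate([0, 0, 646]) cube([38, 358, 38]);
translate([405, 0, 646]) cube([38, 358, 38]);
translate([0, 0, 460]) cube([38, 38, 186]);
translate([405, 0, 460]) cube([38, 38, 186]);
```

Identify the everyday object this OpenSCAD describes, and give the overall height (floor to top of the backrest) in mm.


A chair. The overall height is 868 mm.

A slab on four corner posts with a tall panel at the back — a chair. The seat slab sits at z = 426 with thickness 34, and the 408 mm backrest starts at the seat top, so the overall height is 426 + 34 + 408 = 868 mm.


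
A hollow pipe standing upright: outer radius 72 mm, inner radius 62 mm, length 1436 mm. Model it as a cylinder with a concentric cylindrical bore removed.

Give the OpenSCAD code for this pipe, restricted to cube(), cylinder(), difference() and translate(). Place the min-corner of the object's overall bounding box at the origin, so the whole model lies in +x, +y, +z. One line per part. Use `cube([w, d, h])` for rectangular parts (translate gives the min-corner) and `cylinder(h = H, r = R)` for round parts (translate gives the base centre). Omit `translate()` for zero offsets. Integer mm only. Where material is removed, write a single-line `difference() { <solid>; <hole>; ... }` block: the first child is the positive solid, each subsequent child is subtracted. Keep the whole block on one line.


difference() { translate([72, 72, 0]) cylinder(h = 1436, r = 72); translate([72, 72, 0]) cylinder(h = 1436, r = 62); }


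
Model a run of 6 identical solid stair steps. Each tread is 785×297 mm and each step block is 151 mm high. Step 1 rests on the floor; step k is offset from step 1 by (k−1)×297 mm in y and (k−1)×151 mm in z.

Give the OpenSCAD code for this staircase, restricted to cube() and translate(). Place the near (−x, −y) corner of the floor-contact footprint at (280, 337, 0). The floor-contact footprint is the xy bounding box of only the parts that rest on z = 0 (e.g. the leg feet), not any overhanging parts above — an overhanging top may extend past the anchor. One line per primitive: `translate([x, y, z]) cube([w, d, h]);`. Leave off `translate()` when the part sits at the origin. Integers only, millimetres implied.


translate([280, 337, 0]) cube([785, 297, 151]);
translate([280, 634, 151]) cube([785, 297, 151]);
translate([280, 931, 302]) cube([785, 297, 151]);
translate([280, 1228, 453]) cube([785, 297, 151]);
translate([280, 1525, 604]) cube([785, 297, 151]);
translate([280, 1822, 755]) cube([785, 297, 151]);


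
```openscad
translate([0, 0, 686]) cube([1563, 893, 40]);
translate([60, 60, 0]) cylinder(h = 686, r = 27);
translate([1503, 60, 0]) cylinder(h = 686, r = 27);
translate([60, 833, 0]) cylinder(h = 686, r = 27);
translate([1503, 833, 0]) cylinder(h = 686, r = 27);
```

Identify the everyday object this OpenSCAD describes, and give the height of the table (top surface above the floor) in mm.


A table. The table height is 726 mm.

A 1563×893×40 slab sits at z = 686 on four Ø54 mm round legs — a table. The top surface is at 686 + 40 = 726 mm.


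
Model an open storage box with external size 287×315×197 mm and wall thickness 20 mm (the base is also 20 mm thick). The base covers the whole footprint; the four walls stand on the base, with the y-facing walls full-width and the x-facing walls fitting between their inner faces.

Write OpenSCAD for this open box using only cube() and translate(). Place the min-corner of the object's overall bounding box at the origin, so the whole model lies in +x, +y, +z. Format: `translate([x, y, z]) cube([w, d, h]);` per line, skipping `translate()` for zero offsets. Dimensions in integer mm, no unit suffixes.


cube([287, 315, 20]);
translate([0, 0, 20]) cube([287, 20, 177]);
translate([0, 295, 20]) cube([287, 20, 177]);
translate([0, 20, 20]) cube([20, 275, 177]);
translate([267, 20, 20]) cube([20, 275, 177]);


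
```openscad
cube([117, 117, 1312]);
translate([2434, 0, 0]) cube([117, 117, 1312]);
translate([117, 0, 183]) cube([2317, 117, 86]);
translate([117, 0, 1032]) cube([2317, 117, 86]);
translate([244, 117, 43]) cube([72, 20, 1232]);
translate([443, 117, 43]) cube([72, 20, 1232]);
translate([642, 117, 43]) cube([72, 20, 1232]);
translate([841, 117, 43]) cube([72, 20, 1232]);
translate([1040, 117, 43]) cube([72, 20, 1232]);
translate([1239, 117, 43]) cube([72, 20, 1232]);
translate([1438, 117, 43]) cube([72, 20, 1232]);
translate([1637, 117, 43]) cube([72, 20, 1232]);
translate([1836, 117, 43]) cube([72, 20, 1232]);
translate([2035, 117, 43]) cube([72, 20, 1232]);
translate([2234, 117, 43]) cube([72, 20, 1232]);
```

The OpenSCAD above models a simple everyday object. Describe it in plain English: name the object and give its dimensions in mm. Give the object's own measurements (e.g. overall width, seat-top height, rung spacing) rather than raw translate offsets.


A fence section. Two 117×117 mm posts, 1312 mm tall, stand on the floor with a clear span of 2317 mm between their inner faces. Two horizontal rails of 117×86 mm section span the gap between the posts with their undersides at z = 183 mm and z = 1032 mm, flush with the posts' −y face. 11 pickets, each 72 mm wide, 20 mm thick and 1232 mm tall, are fixed to the +y face of the rails with their bottoms at z = 43 mm, spaced across the span with a 127 mm gap after the −x post and between neighbouring pickets, with 128 mm left before the +x post.


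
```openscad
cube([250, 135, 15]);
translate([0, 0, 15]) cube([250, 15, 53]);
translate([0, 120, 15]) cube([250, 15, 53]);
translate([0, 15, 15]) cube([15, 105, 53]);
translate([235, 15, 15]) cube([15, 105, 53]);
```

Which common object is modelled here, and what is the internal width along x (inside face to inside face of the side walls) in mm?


An open box. The internal width is 220 mm.

A 250×135 base slab with four walls standing on it — an open box. The base is 250 mm wide and the walls are 15 mm thick, so the internal width is 250 − 2 × 15 = 220 mm.
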